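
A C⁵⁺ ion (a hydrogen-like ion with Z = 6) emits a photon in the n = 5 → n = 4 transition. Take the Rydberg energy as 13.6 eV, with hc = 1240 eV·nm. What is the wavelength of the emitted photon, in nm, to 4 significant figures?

For Z = 6 the level energies scale as Z², so the effective Rydberg energy is 13.6 × 36 = 489.6 eV.
ΔE = 489.6 × (1/4² − 1/5²) = 489.6 × 0.02250 = 11.02 eV.
λ = hc/ΔE = 1240 / 11.02 = 112.6 nm.

112.6 nm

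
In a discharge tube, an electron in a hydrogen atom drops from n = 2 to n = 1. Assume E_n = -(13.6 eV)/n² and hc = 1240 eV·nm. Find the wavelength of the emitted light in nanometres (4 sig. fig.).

ΔE = 13.60 × (1/1² − 1/2²) = 13.60 × 0.7500 = 10.20 eV.
λ = hc/ΔE = 1240 / 10.20 = 121.6 nm.

121.6 nm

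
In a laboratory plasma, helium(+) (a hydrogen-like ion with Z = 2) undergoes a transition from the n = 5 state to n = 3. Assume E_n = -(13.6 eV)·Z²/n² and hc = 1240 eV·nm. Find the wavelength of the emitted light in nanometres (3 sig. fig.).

For Z = 2 the level energies scale as Z², so the effective Rydberg energy is 13.6 × 4 = 54.40 eV.
ΔE = 54.40 × (1/3² − 1/5²) = 54.40 × 0.07111 = 3.868 eV.
λ = hc/ΔE = 1240 / 3.868 = 321 nm.

321 nm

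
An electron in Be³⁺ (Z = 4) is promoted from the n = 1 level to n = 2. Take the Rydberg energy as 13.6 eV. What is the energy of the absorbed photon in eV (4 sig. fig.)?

The Bohr energies scale as Z², so for Z = 4: E_n = −217.6/n² eV.
E_2 = −217.6/4 = −54.40 eV and E_1 = −217.6/1 = −217.6 eV.
The photon energy is |E_2 − E_1| = 163.2 eV.

163.2 eV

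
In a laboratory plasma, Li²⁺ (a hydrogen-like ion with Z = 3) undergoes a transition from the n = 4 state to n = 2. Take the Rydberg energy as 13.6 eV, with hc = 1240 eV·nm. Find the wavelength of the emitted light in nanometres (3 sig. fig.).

54.0 nm

For Z = 3 the level energies scale as Z², so the effective Rydberg energy is 13.6 × 9 = 122.4 eV.
ΔE = 122.4 × (1/2² − 1/4²) = 122.4 × 0.1875 = 22.95 eV.
λ = hc/ΔE = 1240 / 22.95 = 54.0 nm.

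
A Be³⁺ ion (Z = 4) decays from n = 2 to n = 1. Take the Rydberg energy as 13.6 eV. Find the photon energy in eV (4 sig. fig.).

163.2 eV

The Bohr energies scale as Z², so for Z = 4: E_n = −217.6/n² eV.
E_2 = −217.6/4 = −54.40 eV and E_1 = −217.6/1 = −217.6 eV.
The photon energy is |E_2 − E_1| = 163.2 eV.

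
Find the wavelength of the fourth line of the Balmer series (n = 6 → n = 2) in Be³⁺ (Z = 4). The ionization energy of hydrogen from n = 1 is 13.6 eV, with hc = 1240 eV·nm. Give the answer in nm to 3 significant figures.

The Balmer series terminates on n_f = 2; the fourth line has n_i = 2+4 = 6.
ΔE = 217.6 × (1/2² − 1/6²) = 48.36 eV.
λ = 1240 / 48.36 = 25.6 nm.

25.6 nm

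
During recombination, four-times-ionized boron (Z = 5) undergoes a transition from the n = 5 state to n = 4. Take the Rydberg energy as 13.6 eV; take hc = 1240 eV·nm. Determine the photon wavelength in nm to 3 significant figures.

For Z = 5 the level energies scale as Z², so the effective Rydberg energy is 13.6 × 25 = 340.0 eV.
ΔE = 340.0 × (1/4² − 1/5²) = 340.0 × 0.02250 = 7.650 eV.
λ = hc/ΔE = 1240 / 7.650 = 162 nm.

162 nm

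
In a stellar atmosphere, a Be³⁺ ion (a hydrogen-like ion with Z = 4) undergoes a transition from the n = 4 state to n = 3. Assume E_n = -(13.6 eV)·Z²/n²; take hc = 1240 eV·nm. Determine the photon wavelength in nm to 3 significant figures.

117 nm

For Z = 4 the level energies scale as Z², so the effective Rydberg energy is 13.6 × 16 = 217.6 eV.
ΔE = 217.6 × (1/3² − 1/4²) = 217.6 × 0.04861 = 10.58 eV.
λ = hc/ΔE = 1240 / 10.58 = 117 nm.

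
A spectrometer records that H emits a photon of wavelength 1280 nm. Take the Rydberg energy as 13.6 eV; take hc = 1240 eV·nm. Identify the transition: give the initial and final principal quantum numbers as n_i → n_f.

n_i = 5, n_f = 3

The photon energy is ΔE = hc/λ = 1240 / 1280 = 0.9688 eV.
With Z = 1, ΔE = 13.60 × (1/n_f² − 1/n_i²), so 1/n_f² − 1/n_i² = 0.07123.
Trying n_f = 3 gives 1/n_i² = 0.03988, i.e. n_i ≈ 5; this pair matches.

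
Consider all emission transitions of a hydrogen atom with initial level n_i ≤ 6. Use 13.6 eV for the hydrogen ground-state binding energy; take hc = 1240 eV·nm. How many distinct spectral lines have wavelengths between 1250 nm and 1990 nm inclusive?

2

Enumerate all n_i → n_f pairs with 1 ≤ n_f < n_i ≤ 6 and compute λ = 1240 / [13.6·1·(1/n_f² − 1/n_i²)].
Lines falling in [1250, 1990] nm: 5→3 (1282 nm), 4→3 (1876 nm).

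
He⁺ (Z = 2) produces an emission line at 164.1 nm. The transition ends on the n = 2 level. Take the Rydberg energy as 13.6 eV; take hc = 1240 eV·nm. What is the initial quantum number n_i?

n_i = 3

The photon energy is ΔE = hc/λ = 1240 / 164.1 = 7.556 eV.
With Z = 2, ΔE = 54.40 × (1/n_f² − 1/n_i²), so 1/n_f² − 1/n_i² = 0.1389.
With n_f = 2: 1/n_i² = 1/4 − 0.1389 = 0.1111, so n_i ≈ 3.00.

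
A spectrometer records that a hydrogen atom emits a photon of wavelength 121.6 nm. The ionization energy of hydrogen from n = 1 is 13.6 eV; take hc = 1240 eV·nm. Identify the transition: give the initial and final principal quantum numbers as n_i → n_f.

n_i = 2, n_f = 1

The photon energy is ΔE = hc/λ = 1240 / 121.6 = 10.20 eV.
With Z = 1, ΔE = 13.60 × (1/n_f² − 1/n_i²), so 1/n_f² − 1/n_i² = 0.7498.
Trying n_f = 1 gives 1/n_i² = 0.2502, i.e. n_i ≈ 2; this pair matches.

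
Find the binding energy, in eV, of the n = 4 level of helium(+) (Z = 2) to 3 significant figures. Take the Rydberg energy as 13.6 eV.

3.40 eV

E_n = −13.6 Z²/n² = −54.40/n² eV for Z = 2.
E_4 = −54.40/16 = −3.40 eV, so ionization (to E = 0) requires 3.40 eV.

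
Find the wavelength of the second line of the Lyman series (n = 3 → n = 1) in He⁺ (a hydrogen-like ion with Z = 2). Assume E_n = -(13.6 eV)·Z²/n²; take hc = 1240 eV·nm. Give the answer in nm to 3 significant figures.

The Lyman series terminates on n_f = 1; the second line has n_i = 1+2 = 3.
ΔE = 54.40 × (1/1² − 1/3²) = 48.36 eV.
λ = 1240 / 48.36 = 25.6 nm.

25.6 nm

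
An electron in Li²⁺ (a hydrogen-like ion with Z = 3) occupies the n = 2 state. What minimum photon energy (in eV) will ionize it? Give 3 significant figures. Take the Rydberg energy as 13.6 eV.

30.6 eV

E_n = −13.6 Z²/n² = −122.4/n² eV for Z = 3.
E_2 = −122.4/4 = −30.6 eV, so ionization (to E = 0) requires 30.6 eV.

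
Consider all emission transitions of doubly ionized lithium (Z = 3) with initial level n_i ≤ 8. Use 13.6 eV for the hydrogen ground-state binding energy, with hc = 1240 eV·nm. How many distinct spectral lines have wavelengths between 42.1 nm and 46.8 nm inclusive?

3

Enumerate all n_i → n_f pairs with 1 ≤ n_f < n_i ≤ 8 and compute λ = 1240 / [13.6·9·(1/n_f² − 1/n_i²)].
Lines falling in [42.1, 46.8] nm: 8→2 (43.22 nm), 7→2 (44.12 nm), 6→2 (45.59 nm).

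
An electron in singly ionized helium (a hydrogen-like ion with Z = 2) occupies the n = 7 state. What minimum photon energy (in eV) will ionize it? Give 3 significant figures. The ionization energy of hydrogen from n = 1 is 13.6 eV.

1.11 eV

E_n = −13.6 Z²/n² = −54.40/n² eV for Z = 2.
E_7 = −54.40/49 = −1.11 eV, so ionization (to E = 0) requires 1.11 eV.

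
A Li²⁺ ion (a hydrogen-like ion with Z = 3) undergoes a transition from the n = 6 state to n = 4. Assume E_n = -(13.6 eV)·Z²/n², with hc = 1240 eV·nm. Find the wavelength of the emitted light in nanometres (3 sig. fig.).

For Z = 3 the level energies scale as Z², so the effective Rydberg energy is 13.6 × 9 = 122.4 eV.
ΔE = 122.4 × (1/4² − 1/6²) = 122.4 × 0.03472 = 4.250 eV.
λ = hc/ΔE = 1240 / 4.250 = 292 nm.

292 nm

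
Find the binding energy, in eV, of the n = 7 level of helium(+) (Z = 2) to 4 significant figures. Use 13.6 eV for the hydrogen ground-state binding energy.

E_n = −13.6 Z²/n² = −54.40/n² eV for Z = 2.
E_7 = −54.40/49 = −1.110 eV, so ionization (to E = 0) requires 1.110 eV.

1.110 eV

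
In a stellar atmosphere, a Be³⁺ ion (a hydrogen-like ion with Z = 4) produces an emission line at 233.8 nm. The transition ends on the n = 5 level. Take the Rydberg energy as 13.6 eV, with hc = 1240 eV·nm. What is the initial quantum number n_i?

n_i = 8

The photon energy is ΔE = hc/λ = 1240 / 233.8 = 5.304 eV.
With Z = 4, ΔE = 217.6 × (1/n_f² − 1/n_i²), so 1/n_f² − 1/n_i² = 0.02437.
With n_f = 5: 1/n_i² = 1/25 − 0.02437 = 0.01563, so n_i ≈ 8.00.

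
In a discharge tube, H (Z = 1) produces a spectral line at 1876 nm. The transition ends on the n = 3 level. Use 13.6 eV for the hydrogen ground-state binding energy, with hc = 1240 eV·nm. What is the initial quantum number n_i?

n_i = 4

The photon energy is ΔE = hc/λ = 1240 / 1876 = 0.6610 eV.
With Z = 1, ΔE = 13.60 × (1/n_f² − 1/n_i²), so 1/n_f² − 1/n_i² = 0.04860.
With n_f = 3: 1/n_i² = 1/9 − 0.04860 = 0.06251, so n_i ≈ 4.00.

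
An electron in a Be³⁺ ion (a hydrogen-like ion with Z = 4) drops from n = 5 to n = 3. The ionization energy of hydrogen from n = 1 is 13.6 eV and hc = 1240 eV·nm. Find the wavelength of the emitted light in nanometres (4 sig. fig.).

80.14 nm

For Z = 4 the level energies scale as Z², so the effective Rydberg energy is 13.6 × 16 = 217.6 eV.
ΔE = 217.6 × (1/3² − 1/5²) = 217.6 × 0.07111 = 15.47 eV.
λ = hc/ΔE = 1240 / 15.47 = 80.14 nm.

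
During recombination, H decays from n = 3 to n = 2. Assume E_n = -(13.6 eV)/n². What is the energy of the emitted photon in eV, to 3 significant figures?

1.89 eV

E_3 = −13.60/9 = −1.511 eV and E_2 = −13.60/4 = −3.400 eV.
The photon energy is |E_3 − E_2| = 1.89 eV.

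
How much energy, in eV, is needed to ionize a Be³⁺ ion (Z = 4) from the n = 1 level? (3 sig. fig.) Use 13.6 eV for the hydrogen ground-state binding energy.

E_n = −13.6 Z²/n² = −217.6/n² eV for Z = 4.
E_1 = −217.6/1 = −218 eV, so ionization (to E = 0) requires 218 eV.

218 eV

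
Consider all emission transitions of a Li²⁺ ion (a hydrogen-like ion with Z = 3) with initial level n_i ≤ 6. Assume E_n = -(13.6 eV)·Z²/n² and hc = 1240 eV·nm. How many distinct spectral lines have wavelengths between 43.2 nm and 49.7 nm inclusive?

2

Enumerate all n_i → n_f pairs with 1 ≤ n_f < n_i ≤ 6 and compute λ = 1240 / [13.6·9·(1/n_f² − 1/n_i²)].
Lines falling in [43.2, 49.7] nm: 6→2 (45.59 nm), 5→2 (48.24 nm).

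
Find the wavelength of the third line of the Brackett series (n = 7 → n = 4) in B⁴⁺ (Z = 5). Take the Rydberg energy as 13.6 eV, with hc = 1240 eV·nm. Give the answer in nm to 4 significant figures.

86.65 nm

The Brackett series terminates on n_f = 4; the third line has n_i = 4+3 = 7.
ΔE = 340.0 × (1/4² − 1/7²) = 14.31 eV.
λ = 1240 / 14.31 = 86.65 nm.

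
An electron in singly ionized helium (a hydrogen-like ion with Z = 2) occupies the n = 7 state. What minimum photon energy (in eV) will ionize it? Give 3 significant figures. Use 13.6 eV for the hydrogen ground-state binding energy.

1.11 eV

E_n = −13.6 Z²/n² = −54.40/n² eV for Z = 2.
E_7 = −54.40/49 = −1.11 eV, so ionization (to E = 0) requires 1.11 eV.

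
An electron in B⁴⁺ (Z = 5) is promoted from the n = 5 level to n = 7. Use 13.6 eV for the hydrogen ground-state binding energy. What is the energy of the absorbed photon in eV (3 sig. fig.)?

6.66 eV

The Bohr energies scale as Z², so for Z = 5: E_n = −340.0/n² eV.
E_7 = −340.0/49 = −6.939 eV and E_5 = −340.0/25 = −13.60 eV.
The photon energy is |E_7 − E_5| = 6.66 eV.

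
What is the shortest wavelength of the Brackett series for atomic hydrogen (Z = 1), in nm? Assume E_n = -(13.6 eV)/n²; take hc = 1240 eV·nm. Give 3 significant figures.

1460 nm

The Brackett series has lower level n_f = 4; the series limit corresponds to n_i → ∞.
ΔE_max = 13.6 × 1 / 4² = 0.8500 eV.
λ_min = 1240 / 0.8500 = 1460 nm.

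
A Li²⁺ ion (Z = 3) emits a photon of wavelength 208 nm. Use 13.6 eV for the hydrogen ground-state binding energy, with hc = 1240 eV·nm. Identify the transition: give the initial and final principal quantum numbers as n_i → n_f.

The photon energy is ΔE = hc/λ = 1240 / 208 = 5.962 eV.
With Z = 3, ΔE = 122.4 × (1/n_f² − 1/n_i²), so 1/n_f² − 1/n_i² = 0.04871.
Trying n_f = 3 gives 1/n_i² = 0.06241, i.e. n_i ≈ 4; this pair matches.

n_i = 4, n_f = 3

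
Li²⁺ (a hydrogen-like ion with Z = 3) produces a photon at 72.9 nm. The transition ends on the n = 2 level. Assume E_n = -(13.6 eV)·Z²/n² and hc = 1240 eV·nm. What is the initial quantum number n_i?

The photon energy is ΔE = hc/λ = 1240 / 72.9 = 17.01 eV.
With Z = 3, ΔE = 122.4 × (1/n_f² − 1/n_i²), so 1/n_f² − 1/n_i² = 0.1390.
With n_f = 2: 1/n_i² = 1/4 − 0.1390 = 0.1110, so n_i ≈ 3.00.

n_i = 3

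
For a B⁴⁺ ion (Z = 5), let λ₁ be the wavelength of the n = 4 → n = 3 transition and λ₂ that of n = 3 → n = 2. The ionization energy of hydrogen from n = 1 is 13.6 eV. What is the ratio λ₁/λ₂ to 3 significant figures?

2.86

λ ∝ 1/ΔE ∝ 1/(1/n_f² − 1/n_i²), and the Z² and hc factors cancel in the ratio.
λ₁/λ₂ = (1/2² − 1/3²)/(1/3² − 1/4²) = 0.1389/0.04861 = 2.86.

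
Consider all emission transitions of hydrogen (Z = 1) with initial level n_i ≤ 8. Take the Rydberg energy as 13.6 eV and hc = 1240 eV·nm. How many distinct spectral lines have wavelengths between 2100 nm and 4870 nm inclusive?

Enumerate all n_i → n_f pairs with 1 ≤ n_f < n_i ≤ 8 and compute λ = 1240 / [13.6·1·(1/n_f² − 1/n_i²)].
Lines falling in [2100, 4870] nm: 7→4 (2166 nm), 6→4 (2626 nm), 8→5 (3741 nm), 5→4 (4052 nm), 7→5 (4654 nm).

5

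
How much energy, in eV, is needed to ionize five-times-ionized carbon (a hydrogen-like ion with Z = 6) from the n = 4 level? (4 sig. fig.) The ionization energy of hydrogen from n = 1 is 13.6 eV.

30.60 eV

E_n = −13.6 Z²/n² = −489.6/n² eV for Z = 6.
E_4 = −489.6/16 = −30.60 eV, so ionization (to E = 0) requires 30.60 eV.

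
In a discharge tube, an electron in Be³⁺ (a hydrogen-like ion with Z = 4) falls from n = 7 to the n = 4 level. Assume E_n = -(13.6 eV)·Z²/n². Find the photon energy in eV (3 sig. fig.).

The Bohr energies scale as Z², so for Z = 4: E_n = −217.6/n² eV.
E_7 = −217.6/49 = −4.441 eV and E_4 = −217.6/16 = −13.60 eV.
The photon energy is |E_7 − E_4| = 9.16 eV.

9.16 eV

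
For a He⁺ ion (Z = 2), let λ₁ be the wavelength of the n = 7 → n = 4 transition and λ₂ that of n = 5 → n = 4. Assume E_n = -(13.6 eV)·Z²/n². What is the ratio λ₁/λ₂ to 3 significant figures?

λ ∝ 1/ΔE ∝ 1/(1/n_f² − 1/n_i²), and the Z² and hc factors cancel in the ratio.
λ₁/λ₂ = (1/4² − 1/5²)/(1/4² − 1/7²) = 0.02250/0.04209 = 0.535.

0.535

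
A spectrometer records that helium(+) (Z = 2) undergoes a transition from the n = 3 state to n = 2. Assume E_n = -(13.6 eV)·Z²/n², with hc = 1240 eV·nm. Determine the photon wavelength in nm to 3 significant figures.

For Z = 2 the level energies scale as Z², so the effective Rydberg energy is 13.6 × 4 = 54.40 eV.
ΔE = 54.40 × (1/2² − 1/3²) = 54.40 × 0.1389 = 7.556 eV.
λ = hc/ΔE = 1240 / 7.556 = 164 nm.

164 nm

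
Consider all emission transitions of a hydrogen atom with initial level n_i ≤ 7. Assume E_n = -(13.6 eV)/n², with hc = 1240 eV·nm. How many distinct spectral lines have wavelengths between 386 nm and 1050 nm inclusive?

Enumerate all n_i → n_f pairs with 1 ≤ n_f < n_i ≤ 7 and compute λ = 1240 / [13.6·1·(1/n_f² − 1/n_i²)].
Lines falling in [386, 1050] nm: 7→2 (397.1 nm), 6→2 (410.3 nm), 5→2 (434.2 nm), 4→2 (486.3 nm), 3→2 (656.5 nm), 7→3 (1005 nm).

6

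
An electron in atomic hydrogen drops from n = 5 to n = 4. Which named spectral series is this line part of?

Brackett

The series is set by the lower level: n_f = 4 is the Brackett series.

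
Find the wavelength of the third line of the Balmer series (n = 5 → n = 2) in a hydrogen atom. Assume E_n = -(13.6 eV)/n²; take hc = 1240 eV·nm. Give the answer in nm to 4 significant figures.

434.2 nm

The Balmer series terminates on n_f = 2; the third line has n_i = 2+3 = 5.
ΔE = 13.60 × (1/2² − 1/5²) = 2.856 eV.
λ = 1240 / 2.856 = 434.2 nm.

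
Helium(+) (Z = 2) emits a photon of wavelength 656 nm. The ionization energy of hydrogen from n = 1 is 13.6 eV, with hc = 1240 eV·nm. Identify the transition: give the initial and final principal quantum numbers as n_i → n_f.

The photon energy is ΔE = hc/λ = 1240 / 656 = 1.890 eV.
With Z = 2, ΔE = 54.40 × (1/n_f² − 1/n_i²), so 1/n_f² − 1/n_i² = 0.03475.
Trying n_f = 4 gives 1/n_i² = 0.02775, i.e. n_i ≈ 6; this pair matches.

n_i = 6, n_f = 4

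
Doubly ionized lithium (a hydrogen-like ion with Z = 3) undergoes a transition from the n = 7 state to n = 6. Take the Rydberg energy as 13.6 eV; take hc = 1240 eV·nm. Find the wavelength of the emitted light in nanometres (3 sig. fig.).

1370 nm

For Z = 3 the level energies scale as Z², so the effective Rydberg energy is 13.6 × 9 = 122.4 eV.
ΔE = 122.4 × (1/6² − 1/7²) = 122.4 × 0.007370 = 0.9020 eV.
λ = hc/ΔE = 1240 / 0.9020 = 1370 nm.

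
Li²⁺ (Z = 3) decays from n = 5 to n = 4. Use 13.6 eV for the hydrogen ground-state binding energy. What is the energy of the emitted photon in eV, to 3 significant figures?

2.75 eV

The Bohr energies scale as Z², so for Z = 3: E_n = −122.4/n² eV.
E_5 = −122.4/25 = −4.896 eV and E_4 = −122.4/16 = −7.650 eV.
The photon energy is |E_5 − E_4| = 2.75 eV.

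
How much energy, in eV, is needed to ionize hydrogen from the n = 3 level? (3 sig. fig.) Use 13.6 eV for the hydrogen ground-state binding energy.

1.51 eV

E_3 = −13.60/9 = −1.51 eV, so ionization (to E = 0) requires 1.51 eV.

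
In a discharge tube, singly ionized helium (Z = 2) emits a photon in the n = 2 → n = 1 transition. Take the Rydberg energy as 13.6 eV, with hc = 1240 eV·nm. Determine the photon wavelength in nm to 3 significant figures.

30.4 nm

For Z = 2 the level energies scale as Z², so the effective Rydberg energy is 13.6 × 4 = 54.40 eV.
ΔE = 54.40 × (1/1² − 1/2²) = 54.40 × 0.7500 = 40.80 eV.
λ = hc/ΔE = 1240 / 40.80 = 30.4 nm.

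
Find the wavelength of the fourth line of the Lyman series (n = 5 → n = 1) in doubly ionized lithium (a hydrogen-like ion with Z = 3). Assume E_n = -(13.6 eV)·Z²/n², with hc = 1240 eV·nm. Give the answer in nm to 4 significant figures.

The Lyman series terminates on n_f = 1; the fourth line has n_i = 1+4 = 5.
ΔE = 122.4 × (1/1² − 1/5²) = 117.5 eV.
λ = 1240 / 117.5 = 10.55 nm.

10.55 nm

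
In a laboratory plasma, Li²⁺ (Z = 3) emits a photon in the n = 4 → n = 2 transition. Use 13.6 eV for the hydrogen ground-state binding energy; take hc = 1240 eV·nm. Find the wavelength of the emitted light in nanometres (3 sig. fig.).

54.0 nm

For Z = 3 the level energies scale as Z², so the effective Rydberg energy is 13.6 × 9 = 122.4 eV.
ΔE = 122.4 × (1/2² − 1/4²) = 122.4 × 0.1875 = 22.95 eV.
λ = hc/ΔE = 1240 / 22.95 = 54.0 nm.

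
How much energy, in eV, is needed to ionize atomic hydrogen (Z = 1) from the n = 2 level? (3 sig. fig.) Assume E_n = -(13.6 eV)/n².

3.40 eV

E_2 = −13.60/4 = −3.40 eV, so ionization (to E = 0) requires 3.40 eV.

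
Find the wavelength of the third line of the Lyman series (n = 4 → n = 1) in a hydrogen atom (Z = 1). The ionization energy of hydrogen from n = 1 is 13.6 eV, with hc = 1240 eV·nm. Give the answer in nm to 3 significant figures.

The Lyman series terminates on n_f = 1; the third line has n_i = 1+3 = 4.
ΔE = 13.60 × (1/1² − 1/4²) = 12.75 eV.
λ = 1240 / 12.75 = 97.3 nm.

97.3 nm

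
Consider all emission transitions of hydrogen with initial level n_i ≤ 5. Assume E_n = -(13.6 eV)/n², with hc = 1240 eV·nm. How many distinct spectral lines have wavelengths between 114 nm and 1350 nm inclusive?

5

Enumerate all n_i → n_f pairs with 1 ≤ n_f < n_i ≤ 5 and compute λ = 1240 / [13.6·1·(1/n_f² − 1/n_i²)].
Lines falling in [114, 1350] nm: 2→1 (121.6 nm), 5→2 (434.2 nm), 4→2 (486.3 nm), 3→2 (656.5 nm), 5→3 (1282 nm).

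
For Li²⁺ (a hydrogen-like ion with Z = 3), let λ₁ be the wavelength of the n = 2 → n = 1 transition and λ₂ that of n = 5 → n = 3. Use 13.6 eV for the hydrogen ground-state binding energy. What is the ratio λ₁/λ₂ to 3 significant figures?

λ ∝ 1/ΔE ∝ 1/(1/n_f² − 1/n_i²), and the Z² and hc factors cancel in the ratio.
λ₁/λ₂ = (1/3² − 1/5²)/(1/1² − 1/2²) = 0.07111/0.7500 = 0.0948.

0.0948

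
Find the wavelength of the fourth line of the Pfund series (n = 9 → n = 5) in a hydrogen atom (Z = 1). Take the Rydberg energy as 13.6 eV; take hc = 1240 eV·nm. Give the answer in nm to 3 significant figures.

3300 nm

The Pfund series terminates on n_f = 5; the fourth line has n_i = 5+4 = 9.
ΔE = 13.60 × (1/5² − 1/9²) = 0.3761 eV.
λ = 1240 / 0.3761 = 3300 nm.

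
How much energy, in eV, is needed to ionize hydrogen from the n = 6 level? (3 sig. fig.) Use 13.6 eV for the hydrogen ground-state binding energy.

E_6 = −13.60/36 = −0.378 eV, so ionization (to E = 0) requires 0.378 eV.

0.378 eV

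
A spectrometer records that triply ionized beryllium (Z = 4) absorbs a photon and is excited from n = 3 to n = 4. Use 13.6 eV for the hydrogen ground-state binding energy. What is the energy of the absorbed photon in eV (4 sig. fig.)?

10.58 eV

The Bohr energies scale as Z², so for Z = 4: E_n = −217.6/n² eV.
E_4 = −217.6/16 = −13.60 eV and E_3 = −217.6/9 = −24.18 eV.
The photon energy is |E_4 − E_3| = 10.58 eV.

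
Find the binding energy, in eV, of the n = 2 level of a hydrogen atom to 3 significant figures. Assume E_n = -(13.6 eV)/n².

E_2 = −13.60/4 = −3.40 eV, so ionization (to E = 0) requires 3.40 eV.

3.40 eV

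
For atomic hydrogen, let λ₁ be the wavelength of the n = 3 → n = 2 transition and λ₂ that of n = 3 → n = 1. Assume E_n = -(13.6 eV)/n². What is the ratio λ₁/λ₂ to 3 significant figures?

6.40

λ ∝ 1/ΔE ∝ 1/(1/n_f² − 1/n_i²), and the Z² and hc factors cancel in the ratio.
λ₁/λ₂ = (1/1² − 1/3²)/(1/2² − 1/3²) = 0.8889/0.1389 = 6.40.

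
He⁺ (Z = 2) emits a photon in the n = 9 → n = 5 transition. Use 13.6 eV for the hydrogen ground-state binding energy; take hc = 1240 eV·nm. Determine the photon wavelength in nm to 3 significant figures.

824 nm

For Z = 2 the level energies scale as Z², so the effective Rydberg energy is 13.6 × 4 = 54.40 eV.
ΔE = 54.40 × (1/5² − 1/9²) = 54.40 × 0.02765 = 1.504 eV.
λ = hc/ΔE = 1240 / 1.504 = 824 nm.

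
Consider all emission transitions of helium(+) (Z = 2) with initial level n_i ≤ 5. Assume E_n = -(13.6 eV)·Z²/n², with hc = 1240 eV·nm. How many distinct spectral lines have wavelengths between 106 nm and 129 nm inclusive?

2

Enumerate all n_i → n_f pairs with 1 ≤ n_f < n_i ≤ 5 and compute λ = 1240 / [13.6·4·(1/n_f² − 1/n_i²)].
Lines falling in [106, 129] nm: 5→2 (108.5 nm), 4→2 (121.6 nm).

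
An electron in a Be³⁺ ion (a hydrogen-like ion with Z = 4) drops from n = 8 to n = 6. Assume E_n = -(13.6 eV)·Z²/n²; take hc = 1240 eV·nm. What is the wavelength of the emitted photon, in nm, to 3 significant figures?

469 nm

For Z = 4 the level energies scale as Z², so the effective Rydberg energy is 13.6 × 16 = 217.6 eV.
ΔE = 217.6 × (1/6² − 1/8²) = 217.6 × 0.01215 = 2.644 eV.
λ = hc/ΔE = 1240 / 2.644 = 469 nm.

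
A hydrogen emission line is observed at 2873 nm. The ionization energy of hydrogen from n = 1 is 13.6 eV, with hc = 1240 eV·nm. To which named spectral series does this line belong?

ΔE = 1240/2873 = 0.4316 eV.
This matches 13.6 × (1/5² − 1/11²), so n_f = 5: the Pfund series.

Pfund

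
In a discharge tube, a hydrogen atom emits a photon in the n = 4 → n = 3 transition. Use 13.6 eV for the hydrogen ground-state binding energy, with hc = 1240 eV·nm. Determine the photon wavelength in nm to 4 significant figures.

ΔE = 13.60 × (1/3² − 1/4²) = 13.60 × 0.04861 = 0.6611 eV.
λ = hc/ΔE = 1240 / 0.6611 = 1876 nm.
This line belongs to the Paschen series.

1876 nm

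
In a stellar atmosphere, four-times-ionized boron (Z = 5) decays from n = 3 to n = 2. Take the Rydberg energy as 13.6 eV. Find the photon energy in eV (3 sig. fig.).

The Bohr energies scale as Z², so for Z = 5: E_n = −340.0/n² eV.
E_3 = −340.0/9 = −37.78 eV and E_2 = −340.0/4 = −85.00 eV.
The photon energy is |E_3 − E_2| = 47.2 eV.

47.2 eV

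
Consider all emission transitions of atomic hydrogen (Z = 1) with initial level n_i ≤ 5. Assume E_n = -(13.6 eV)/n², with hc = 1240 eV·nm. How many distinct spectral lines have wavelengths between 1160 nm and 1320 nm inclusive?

Enumerate all n_i → n_f pairs with 1 ≤ n_f < n_i ≤ 5 and compute λ = 1240 / [13.6·1·(1/n_f² − 1/n_i²)].
Lines falling in [1160, 1320] nm: 5→3 (1282 nm).

1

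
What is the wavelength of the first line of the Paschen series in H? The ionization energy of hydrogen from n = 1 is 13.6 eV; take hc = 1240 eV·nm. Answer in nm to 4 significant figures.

1876 nm

The Paschen series terminates on n_f = 3; the first line has n_i = 3+1 = 4.
ΔE = 13.60 × (1/3² − 1/4²) = 0.6611 eV.
λ = 1240 / 0.6611 = 1876 nm.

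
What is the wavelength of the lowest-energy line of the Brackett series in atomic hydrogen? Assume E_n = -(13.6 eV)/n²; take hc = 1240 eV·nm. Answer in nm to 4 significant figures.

4052 nm

The Brackett series terminates on n_f = 4; the first line has n_i = 4+1 = 5.
ΔE = 13.60 × (1/4² − 1/5²) = 0.3060 eV.
λ = 1240 / 0.3060 = 4052 nm.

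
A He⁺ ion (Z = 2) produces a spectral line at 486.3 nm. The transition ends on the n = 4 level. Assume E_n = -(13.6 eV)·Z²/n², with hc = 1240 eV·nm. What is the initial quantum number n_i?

The photon energy is ΔE = hc/λ = 1240 / 486.3 = 2.550 eV.
With Z = 2, ΔE = 54.40 × (1/n_f² − 1/n_i²), so 1/n_f² − 1/n_i² = 0.04687.
With n_f = 4: 1/n_i² = 1/16 − 0.04687 = 0.01563, so n_i ≈ 8.00.

n_i = 8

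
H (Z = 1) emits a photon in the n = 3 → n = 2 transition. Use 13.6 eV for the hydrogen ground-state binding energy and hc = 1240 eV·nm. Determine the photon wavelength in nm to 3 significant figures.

ΔE = 13.60 × (1/2² − 1/3²) = 13.60 × 0.1389 = 1.889 eV.
λ = hc/ΔE = 1240 / 1.889 = 656 nm.
This line belongs to the Balmer series.

656 nm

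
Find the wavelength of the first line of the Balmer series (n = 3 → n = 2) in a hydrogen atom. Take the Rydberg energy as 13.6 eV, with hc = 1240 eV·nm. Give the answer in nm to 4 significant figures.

656.5 nm

The Balmer series terminates on n_f = 2; the first line has n_i = 2+1 = 3.
ΔE = 13.60 × (1/2² − 1/3²) = 1.889 eV.
λ = 1240 / 1.889 = 656.5 nm.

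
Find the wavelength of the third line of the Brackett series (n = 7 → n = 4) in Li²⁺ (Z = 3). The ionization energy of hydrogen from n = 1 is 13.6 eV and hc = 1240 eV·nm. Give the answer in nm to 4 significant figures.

The Brackett series terminates on n_f = 4; the third line has n_i = 4+3 = 7.
ΔE = 122.4 × (1/4² − 1/7²) = 5.152 eV.
λ = 1240 / 5.152 = 240.7 nm.

240.7 nm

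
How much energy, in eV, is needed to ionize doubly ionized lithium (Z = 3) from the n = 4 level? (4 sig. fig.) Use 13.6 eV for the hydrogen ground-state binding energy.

7.650 eV

E_n = −13.6 Z²/n² = −122.4/n² eV for Z = 3.
E_4 = −122.4/16 = −7.650 eV, so ionization (to E = 0) requires 7.650 eV.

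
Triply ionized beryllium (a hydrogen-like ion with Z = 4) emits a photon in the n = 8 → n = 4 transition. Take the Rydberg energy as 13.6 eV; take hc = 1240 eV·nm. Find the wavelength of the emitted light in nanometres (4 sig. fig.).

121.6 nm

For Z = 4 the level energies scale as Z², so the effective Rydberg energy is 13.6 × 16 = 217.6 eV.
ΔE = 217.6 × (1/4² − 1/8²) = 217.6 × 0.04688 = 10.20 eV.
λ = hc/ΔE = 1240 / 10.20 = 121.6 nm.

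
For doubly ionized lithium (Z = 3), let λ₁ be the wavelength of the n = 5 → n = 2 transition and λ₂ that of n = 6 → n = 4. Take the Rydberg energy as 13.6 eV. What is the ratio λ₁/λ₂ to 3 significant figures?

0.165

λ ∝ 1/ΔE ∝ 1/(1/n_f² − 1/n_i²), and the Z² and hc factors cancel in the ratio.
λ₁/λ₂ = (1/4² − 1/6²)/(1/2² − 1/5²) = 0.03472/0.2100 = 0.165.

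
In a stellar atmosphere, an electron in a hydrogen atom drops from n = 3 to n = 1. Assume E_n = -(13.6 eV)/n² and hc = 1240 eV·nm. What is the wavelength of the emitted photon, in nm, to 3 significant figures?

ΔE = 13.60 × (1/1² − 1/3²) = 13.60 × 0.8889 = 12.09 eV.
λ = hc/ΔE = 1240 / 12.09 = 103 nm.
This line belongs to the Lyman series.

103 nm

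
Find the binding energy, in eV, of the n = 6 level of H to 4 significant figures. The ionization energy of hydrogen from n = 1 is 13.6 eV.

E_6 = −13.60/36 = −0.3778 eV, so ionization (to E = 0) requires 0.3778 eV.

0.3778 eV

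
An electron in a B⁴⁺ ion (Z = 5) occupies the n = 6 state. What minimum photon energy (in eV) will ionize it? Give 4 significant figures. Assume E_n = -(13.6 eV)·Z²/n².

E_n = −13.6 Z²/n² = −340.0/n² eV for Z = 5.
E_6 = −340.0/36 = −9.444 eV, so ionization (to E = 0) requires 9.444 eV.

9.444 eV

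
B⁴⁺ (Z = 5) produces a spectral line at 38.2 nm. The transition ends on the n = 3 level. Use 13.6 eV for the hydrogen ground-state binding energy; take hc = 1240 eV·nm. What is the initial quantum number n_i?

n_i = 8

The photon energy is ΔE = hc/λ = 1240 / 38.2 = 32.46 eV.
With Z = 5, ΔE = 340.0 × (1/n_f² − 1/n_i²), so 1/n_f² − 1/n_i² = 0.09547.
With n_f = 3: 1/n_i² = 1/9 − 0.09547 = 0.01564, so n_i ≈ 8.00.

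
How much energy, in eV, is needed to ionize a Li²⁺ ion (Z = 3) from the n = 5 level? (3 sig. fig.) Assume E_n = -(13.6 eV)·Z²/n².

E_n = −13.6 Z²/n² = −122.4/n² eV for Z = 3.
E_5 = −122.4/25 = −4.90 eV, so ionization (to E = 0) requires 4.90 eV.

4.90 eV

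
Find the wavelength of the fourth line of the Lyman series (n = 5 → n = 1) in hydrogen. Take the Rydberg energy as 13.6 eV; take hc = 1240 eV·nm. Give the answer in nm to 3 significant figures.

The Lyman series terminates on n_f = 1; the fourth line has n_i = 1+4 = 5.
ΔE = 13.60 × (1/1² − 1/5²) = 13.06 eV.
λ = 1240 / 13.06 = 95.0 nm.

95.0 nm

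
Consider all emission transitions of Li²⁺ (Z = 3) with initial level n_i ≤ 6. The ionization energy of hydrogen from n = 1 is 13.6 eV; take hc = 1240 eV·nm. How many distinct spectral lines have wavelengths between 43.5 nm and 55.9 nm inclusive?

3

Enumerate all n_i → n_f pairs with 1 ≤ n_f < n_i ≤ 6 and compute λ = 1240 / [13.6·9·(1/n_f² − 1/n_i²)].
Lines falling in [43.5, 55.9] nm: 6→2 (45.59 nm), 5→2 (48.24 nm), 4→2 (54.03 nm).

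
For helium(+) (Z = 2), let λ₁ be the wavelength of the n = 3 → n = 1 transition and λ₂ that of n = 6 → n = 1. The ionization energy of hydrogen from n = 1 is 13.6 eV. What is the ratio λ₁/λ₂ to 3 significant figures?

λ ∝ 1/ΔE ∝ 1/(1/n_f² − 1/n_i²), and the Z² and hc factors cancel in the ratio.
λ₁/λ₂ = (1/1² − 1/6²)/(1/1² − 1/3²) = 0.9722/0.8889 = 1.09.

1.09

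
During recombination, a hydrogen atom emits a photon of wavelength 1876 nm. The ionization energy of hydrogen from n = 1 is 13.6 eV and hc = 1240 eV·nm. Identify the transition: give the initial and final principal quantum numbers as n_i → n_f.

The photon energy is ΔE = hc/λ = 1240 / 1876 = 0.6610 eV.
With Z = 1, ΔE = 13.60 × (1/n_f² − 1/n_i²), so 1/n_f² − 1/n_i² = 0.04860.
Trying n_f = 3 gives 1/n_i² = 0.06251, i.e. n_i ≈ 4; this pair matches.

n_i = 4, n_f = 3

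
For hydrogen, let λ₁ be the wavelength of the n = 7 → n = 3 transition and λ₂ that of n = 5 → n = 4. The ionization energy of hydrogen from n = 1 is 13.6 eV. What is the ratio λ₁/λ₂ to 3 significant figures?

λ ∝ 1/ΔE ∝ 1/(1/n_f² − 1/n_i²), and the Z² and hc factors cancel in the ratio.
λ₁/λ₂ = (1/4² − 1/5²)/(1/3² − 1/7²) = 0.02250/0.09070 = 0.248.

0.248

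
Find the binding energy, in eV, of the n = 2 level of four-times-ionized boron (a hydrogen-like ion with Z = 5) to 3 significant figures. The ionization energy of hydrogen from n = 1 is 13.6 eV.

E_n = −13.6 Z²/n² = −340.0/n² eV for Z = 5.
E_2 = −340.0/4 = −85.0 eV, so ionization (to E = 0) requires 85.0 eV.

85.0 eV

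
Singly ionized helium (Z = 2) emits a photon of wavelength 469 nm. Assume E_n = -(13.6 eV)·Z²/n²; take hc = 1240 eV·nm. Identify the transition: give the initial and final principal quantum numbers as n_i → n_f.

The photon energy is ΔE = hc/λ = 1240 / 469 = 2.644 eV.
With Z = 2, ΔE = 54.40 × (1/n_f² − 1/n_i²), so 1/n_f² − 1/n_i² = 0.04860.
Trying n_f = 3 gives 1/n_i² = 0.06251, i.e. n_i ≈ 4; this pair matches.

n_i = 4, n_f = 3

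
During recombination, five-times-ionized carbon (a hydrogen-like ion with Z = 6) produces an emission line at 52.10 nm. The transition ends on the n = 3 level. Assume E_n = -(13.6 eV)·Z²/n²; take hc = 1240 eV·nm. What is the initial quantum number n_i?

The photon energy is ΔE = hc/λ = 1240 / 52.10 = 23.80 eV.
With Z = 6, ΔE = 489.6 × (1/n_f² − 1/n_i²), so 1/n_f² − 1/n_i² = 0.04861.
With n_f = 3: 1/n_i² = 1/9 − 0.04861 = 0.06250, so n_i ≈ 4.00.

n_i = 4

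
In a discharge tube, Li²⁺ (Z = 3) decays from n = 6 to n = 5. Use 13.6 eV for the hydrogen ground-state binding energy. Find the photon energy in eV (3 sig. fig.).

1.50 eV

The Bohr energies scale as Z², so for Z = 3: E_n = −122.4/n² eV.
E_6 = −122.4/36 = −3.400 eV and E_5 = −122.4/25 = −4.896 eV.
The photon energy is |E_6 − E_5| = 1.50 eV.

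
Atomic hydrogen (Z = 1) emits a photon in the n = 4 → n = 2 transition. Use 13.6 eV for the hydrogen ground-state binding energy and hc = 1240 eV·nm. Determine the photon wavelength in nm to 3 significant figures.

ΔE = 13.60 × (1/2² − 1/4²) = 13.60 × 0.1875 = 2.550 eV.
λ = hc/ΔE = 1240 / 2.550 = 486 nm.
This line belongs to the Balmer series.

486 nm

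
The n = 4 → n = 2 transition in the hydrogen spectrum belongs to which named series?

The series is set by the lower level: n_f = 2 is the Balmer series.

Balmer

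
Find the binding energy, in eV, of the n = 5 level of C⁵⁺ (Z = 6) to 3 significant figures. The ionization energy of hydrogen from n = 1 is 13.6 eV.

19.6 eV

E_n = −13.6 Z²/n² = −489.6/n² eV for Z = 6.
E_5 = −489.6/25 = −19.6 eV, so ionization (to E = 0) requires 19.6 eV.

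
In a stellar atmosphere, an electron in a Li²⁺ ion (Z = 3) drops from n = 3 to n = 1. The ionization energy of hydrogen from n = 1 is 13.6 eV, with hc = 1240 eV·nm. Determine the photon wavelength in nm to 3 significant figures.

11.4 nm

For Z = 3 the level energies scale as Z², so the effective Rydberg energy is 13.6 × 9 = 122.4 eV.
ΔE = 122.4 × (1/1² − 1/3²) = 122.4 × 0.8889 = 108.8 eV.
λ = hc/ΔE = 1240 / 108.8 = 11.4 nm.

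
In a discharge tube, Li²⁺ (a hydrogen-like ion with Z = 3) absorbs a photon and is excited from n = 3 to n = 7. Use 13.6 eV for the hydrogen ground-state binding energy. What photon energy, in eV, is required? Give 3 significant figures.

The Bohr energies scale as Z², so for Z = 3: E_n = −122.4/n² eV.
E_7 = −122.4/49 = −2.498 eV and E_3 = −122.4/9 = −13.60 eV.
The photon energy is |E_7 − E_3| = 11.1 eV.

11.1 eV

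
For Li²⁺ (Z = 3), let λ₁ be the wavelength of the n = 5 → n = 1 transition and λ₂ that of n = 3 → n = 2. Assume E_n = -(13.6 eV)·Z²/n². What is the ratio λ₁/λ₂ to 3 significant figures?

λ ∝ 1/ΔE ∝ 1/(1/n_f² − 1/n_i²), and the Z² and hc factors cancel in the ratio.
λ₁/λ₂ = (1/2² − 1/3²)/(1/1² − 1/5²) = 0.1389/0.9600 = 0.145.

0.145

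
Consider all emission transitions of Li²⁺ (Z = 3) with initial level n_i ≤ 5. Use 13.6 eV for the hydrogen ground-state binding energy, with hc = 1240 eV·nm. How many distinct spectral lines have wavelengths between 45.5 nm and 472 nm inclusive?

Enumerate all n_i → n_f pairs with 1 ≤ n_f < n_i ≤ 5 and compute λ = 1240 / [13.6·9·(1/n_f² − 1/n_i²)].
Lines falling in [45.5, 472] nm: 5→2 (48.24 nm), 4→2 (54.03 nm), 3→2 (72.94 nm), 5→3 (142.5 nm), 4→3 (208.4 nm), 5→4 (450.3 nm).

6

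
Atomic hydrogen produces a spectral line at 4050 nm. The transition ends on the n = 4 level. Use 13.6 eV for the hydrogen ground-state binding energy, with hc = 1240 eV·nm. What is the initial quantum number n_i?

n_i = 5

The photon energy is ΔE = hc/λ = 1240 / 4050 = 0.3062 eV.
With Z = 1, ΔE = 13.60 × (1/n_f² − 1/n_i²), so 1/n_f² − 1/n_i² = 0.02251.
With n_f = 4: 1/n_i² = 1/16 − 0.02251 = 0.03999, so n_i ≈ 5.00.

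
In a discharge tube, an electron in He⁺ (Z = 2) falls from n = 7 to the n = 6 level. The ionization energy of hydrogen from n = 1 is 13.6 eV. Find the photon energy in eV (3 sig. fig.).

0.401 eV

The Bohr energies scale as Z², so for Z = 2: E_n = −54.40/n² eV.
E_7 = −54.40/49 = −1.110 eV and E_6 = −54.40/36 = −1.511 eV.
The photon energy is |E_7 − E_6| = 0.401 eV.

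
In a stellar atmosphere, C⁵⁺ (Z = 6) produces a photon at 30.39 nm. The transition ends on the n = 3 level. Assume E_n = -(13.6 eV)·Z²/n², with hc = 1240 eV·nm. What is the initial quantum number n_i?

The photon energy is ΔE = hc/λ = 1240 / 30.39 = 40.80 eV.
With Z = 6, ΔE = 489.6 × (1/n_f² − 1/n_i²), so 1/n_f² − 1/n_i² = 0.08334.
With n_f = 3: 1/n_i² = 1/9 − 0.08334 = 0.02777, so n_i ≈ 6.00.

n_i = 6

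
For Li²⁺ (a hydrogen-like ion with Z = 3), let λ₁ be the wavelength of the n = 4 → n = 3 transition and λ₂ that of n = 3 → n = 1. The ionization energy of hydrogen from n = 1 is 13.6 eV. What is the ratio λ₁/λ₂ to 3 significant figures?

λ ∝ 1/ΔE ∝ 1/(1/n_f² − 1/n_i²), and the Z² and hc factors cancel in the ratio.
λ₁/λ₂ = (1/1² − 1/3²)/(1/3² − 1/4²) = 0.8889/0.04861 = 18.3.

18.3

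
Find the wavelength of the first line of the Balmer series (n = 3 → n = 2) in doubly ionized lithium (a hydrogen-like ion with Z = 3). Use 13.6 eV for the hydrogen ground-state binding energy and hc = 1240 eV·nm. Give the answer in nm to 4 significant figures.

72.94 nm

The Balmer series terminates on n_f = 2; the first line has n_i = 2+1 = 3.
ΔE = 122.4 × (1/2² − 1/3²) = 17.00 eV.
λ = 1240 / 17.00 = 72.94 nm.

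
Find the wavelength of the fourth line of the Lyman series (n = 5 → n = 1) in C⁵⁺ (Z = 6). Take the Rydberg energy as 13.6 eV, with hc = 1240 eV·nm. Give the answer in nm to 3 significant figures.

2.64 nm

The Lyman series terminates on n_f = 1; the fourth line has n_i = 1+4 = 5.
ΔE = 489.6 × (1/1² − 1/5²) = 470.0 eV.
λ = 1240 / 470.0 = 2.64 nm.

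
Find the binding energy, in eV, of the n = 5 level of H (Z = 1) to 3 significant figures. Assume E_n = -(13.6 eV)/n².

E_5 = −13.60/25 = −0.544 eV, so ionization (to E = 0) requires 0.544 eV.

0.544 eV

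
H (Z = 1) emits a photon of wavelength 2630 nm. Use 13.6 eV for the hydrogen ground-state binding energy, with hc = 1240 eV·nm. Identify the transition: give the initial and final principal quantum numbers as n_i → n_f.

n_i = 6, n_f = 4

The photon energy is ΔE = hc/λ = 1240 / 2630 = 0.4715 eV.
With Z = 1, ΔE = 13.60 × (1/n_f² − 1/n_i²), so 1/n_f² − 1/n_i² = 0.03467.
Trying n_f = 4 gives 1/n_i² = 0.02783, i.e. n_i ≈ 6; this pair matches.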